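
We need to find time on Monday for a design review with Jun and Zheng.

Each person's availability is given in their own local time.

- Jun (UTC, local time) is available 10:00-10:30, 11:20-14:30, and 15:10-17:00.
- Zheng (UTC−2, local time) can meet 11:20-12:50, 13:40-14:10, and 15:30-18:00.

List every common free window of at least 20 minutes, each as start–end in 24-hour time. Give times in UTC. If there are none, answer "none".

13:20–14:30, 15:40–16:10

Jun → UTC: 10:00–10:30, 11:20–14:30, 15:10–17:00.
Zheng → UTC: 13:20–14:50, 15:40–16:10, 17:30–20:00.
Jun ∩ Zheng: 13:20–14:30, 15:40–16:10.
Windows ≥ 20 min: 13:20–14:30, 15:40–16:10.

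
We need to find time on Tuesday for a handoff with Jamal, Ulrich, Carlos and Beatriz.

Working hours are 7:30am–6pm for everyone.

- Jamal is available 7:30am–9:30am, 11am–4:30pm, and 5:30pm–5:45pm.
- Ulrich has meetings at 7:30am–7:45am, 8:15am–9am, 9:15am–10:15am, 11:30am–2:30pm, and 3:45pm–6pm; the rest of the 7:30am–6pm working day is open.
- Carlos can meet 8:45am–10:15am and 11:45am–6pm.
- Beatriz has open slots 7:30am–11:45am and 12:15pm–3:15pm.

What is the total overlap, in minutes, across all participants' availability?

60 minutes

Ulrich free within 07:30–18:00: 07:45–08:15, 09:00–09:15, 10:15–11:30, 14:30–15:45.
Jamal ∩ Ulrich: 07:45–08:15, 09:00–09:15, 11:00–11:30, 14:30–15:45.
Jamal ∩ Ulrich ∩ Carlos: 09:00–09:15, 14:30–15:45.
Jamal ∩ Ulrich ∩ Carlos ∩ Beatriz: 09:00–09:15, 14:30–15:15.
Total common minutes: 15 + 45 = 60.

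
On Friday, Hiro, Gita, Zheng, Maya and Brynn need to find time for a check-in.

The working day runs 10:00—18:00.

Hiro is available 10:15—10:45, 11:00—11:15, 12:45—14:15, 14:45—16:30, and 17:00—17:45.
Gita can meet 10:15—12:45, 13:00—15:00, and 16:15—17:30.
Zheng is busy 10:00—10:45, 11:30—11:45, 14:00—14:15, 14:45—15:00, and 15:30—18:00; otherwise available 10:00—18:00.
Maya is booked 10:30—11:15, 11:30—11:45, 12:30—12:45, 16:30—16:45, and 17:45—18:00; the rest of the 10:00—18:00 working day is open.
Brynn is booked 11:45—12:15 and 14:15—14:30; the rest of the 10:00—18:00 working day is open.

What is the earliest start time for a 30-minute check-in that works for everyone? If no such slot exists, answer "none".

13:00

Zheng free within 10:00–18:00: 10:45–11:30, 11:45–14:00, 14:15–14:45, 15:00–15:30.
Maya free within 10:00–18:00: 10:00–10:30, 11:15–11:30, 11:45–12:30, 12:45–16:30, 16:45–17:45.
Brynn free within 10:00–18:00: 10:00–11:45, 12:15–14:15, 14:30–18:00.
Hiro ∩ Gita: 10:15–10:45, 11:00–11:15, 13:00–14:15, 14:45–15:00, 16:15–16:30, 17:00–17:30.
Hiro ∩ Gita ∩ Zheng: 11:00–11:15, 13:00–14:00.
Hiro ∩ Gita ∩ Zheng ∩ Maya: 13:00–14:00.
Hiro ∩ Gita ∩ Zheng ∩ Maya ∩ Brynn: 13:00–14:00.
Windows ≥ 30 min: 13:00–14:00.
Earliest such window starts at 13:00.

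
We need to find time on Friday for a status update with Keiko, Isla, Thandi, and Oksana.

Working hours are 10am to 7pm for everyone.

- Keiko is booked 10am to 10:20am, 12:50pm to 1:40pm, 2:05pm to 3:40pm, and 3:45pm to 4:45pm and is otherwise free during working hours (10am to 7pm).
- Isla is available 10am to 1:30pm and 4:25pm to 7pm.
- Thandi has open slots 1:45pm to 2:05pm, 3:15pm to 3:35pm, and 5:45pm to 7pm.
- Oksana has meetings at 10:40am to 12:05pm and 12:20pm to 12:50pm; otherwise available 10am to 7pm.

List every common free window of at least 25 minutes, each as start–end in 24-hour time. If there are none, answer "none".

17:45–19:00

Keiko free within 10:00–19:00: 10:20–12:50, 13:40–14:05, 15:40–15:45, 16:45–19:00.
Oksana free within 10:00–19:00: 10:00–10:40, 12:05–12:20, 12:50–19:00.
Keiko ∩ Isla: 10:20–12:50, 16:45–19:00.
Keiko ∩ Isla ∩ Thandi: 17:45–19:00.
Keiko ∩ Isla ∩ Thandi ∩ Oksana: 17:45–19:00.
Windows ≥ 25 min: 17:45–19:00.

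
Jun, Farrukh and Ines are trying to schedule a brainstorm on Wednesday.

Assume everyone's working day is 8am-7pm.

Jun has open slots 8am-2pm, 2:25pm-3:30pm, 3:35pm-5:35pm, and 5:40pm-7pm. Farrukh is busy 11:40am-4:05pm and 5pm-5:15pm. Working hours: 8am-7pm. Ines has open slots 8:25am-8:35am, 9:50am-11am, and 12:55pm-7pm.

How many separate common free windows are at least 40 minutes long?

Farrukh free within 08:00–19:00: 08:00–11:40, 16:05–17:00, 17:15–19:00.
Jun ∩ Farrukh: 08:00–11:40, 16:05–17:00, 17:15–17:35, 17:40–19:00.
Jun ∩ Farrukh ∩ Ines: 08:25–08:35, 09:50–11:00, 16:05–17:00, 17:15–17:35, 17:40–19:00.
Windows ≥ 40 min: 09:50–11:00, 16:05–17:00, 17:40–19:00.
That's 3 windows.

3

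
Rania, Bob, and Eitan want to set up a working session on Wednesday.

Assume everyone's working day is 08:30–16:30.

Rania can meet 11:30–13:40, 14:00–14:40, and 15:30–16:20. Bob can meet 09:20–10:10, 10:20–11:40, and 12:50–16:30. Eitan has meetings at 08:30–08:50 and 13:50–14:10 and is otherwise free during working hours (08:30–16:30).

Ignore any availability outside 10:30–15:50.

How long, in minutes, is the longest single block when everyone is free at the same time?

Eitan free within 08:30–16:30: 08:50–13:50, 14:10–16:30.
Rania ∩ Bob: 11:30–11:40, 12:50–13:40, 14:00–14:40, 15:30–16:20.
Rania ∩ Bob ∩ Eitan: 11:30–11:40, 12:50–13:40, 14:10–14:40, 15:30–16:20.
Restricted to 10:30–15:50: 11:30–11:40, 12:50–13:40, 14:10–14:40, 15:30–15:50.
Common window lengths: 10, 50, 30, 20 min; longest is 50.

50 minutes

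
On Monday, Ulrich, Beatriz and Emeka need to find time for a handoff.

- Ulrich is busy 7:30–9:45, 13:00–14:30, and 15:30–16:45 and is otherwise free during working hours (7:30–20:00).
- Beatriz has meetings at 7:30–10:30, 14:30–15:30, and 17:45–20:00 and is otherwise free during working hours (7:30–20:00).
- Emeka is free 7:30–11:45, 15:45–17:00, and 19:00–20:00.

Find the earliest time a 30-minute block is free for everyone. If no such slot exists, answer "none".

10:30

Ulrich free within 07:30–20:00: 09:45–13:00, 14:30–15:30, 16:45–20:00.
Beatriz free within 07:30–20:00: 10:30–14:30, 15:30–17:45.
Ulrich ∩ Beatriz: 10:30–13:00, 16:45–17:45.
Ulrich ∩ Beatriz ∩ Emeka: 10:30–11:45, 16:45–17:00.
Windows ≥ 30 min: 10:30–11:45.
Earliest such window starts at 10:30.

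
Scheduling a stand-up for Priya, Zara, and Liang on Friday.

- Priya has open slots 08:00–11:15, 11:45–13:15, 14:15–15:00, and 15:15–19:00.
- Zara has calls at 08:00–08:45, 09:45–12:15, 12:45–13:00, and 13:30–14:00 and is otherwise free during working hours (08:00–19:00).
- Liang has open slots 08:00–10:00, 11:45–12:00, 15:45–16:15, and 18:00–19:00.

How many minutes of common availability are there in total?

150 minutes

Zara free within 08:00–19:00: 08:45–09:45, 12:15–12:45, 13:00–13:30, 14:00–19:00.
Priya ∩ Zara: 08:45–09:45, 12:15–12:45, 13:00–13:15, 14:15–15:00, 15:15–19:00.
Priya ∩ Zara ∩ Liang: 08:45–09:45, 15:45–16:15, 18:00–19:00.
Total common minutes: 60 + 30 + 60 = 150.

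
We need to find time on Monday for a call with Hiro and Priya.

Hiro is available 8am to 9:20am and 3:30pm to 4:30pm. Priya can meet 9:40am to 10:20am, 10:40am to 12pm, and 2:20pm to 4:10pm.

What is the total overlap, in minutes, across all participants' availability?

Hiro ∩ Priya: 15:30–16:10.
Total common minutes: 40.

40 minutes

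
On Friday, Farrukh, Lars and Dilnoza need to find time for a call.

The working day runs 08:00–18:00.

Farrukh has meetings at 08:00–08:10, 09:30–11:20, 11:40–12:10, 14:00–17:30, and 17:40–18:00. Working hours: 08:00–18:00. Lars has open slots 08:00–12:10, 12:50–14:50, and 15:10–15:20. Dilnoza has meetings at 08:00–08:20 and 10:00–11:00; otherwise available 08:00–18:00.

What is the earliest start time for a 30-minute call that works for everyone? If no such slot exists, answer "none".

Farrukh free within 08:00–18:00: 08:10–09:30, 11:20–11:40, 12:10–14:00, 17:30–17:40.
Dilnoza free within 08:00–18:00: 08:20–10:00, 11:00–18:00.
Farrukh ∩ Lars: 08:10–09:30, 11:20–11:40, 12:50–14:00.
Farrukh ∩ Lars ∩ Dilnoza: 08:20–09:30, 11:20–11:40, 12:50–14:00.
Windows ≥ 30 min: 08:20–09:30, 12:50–14:00.
Earliest such window starts at 08:20.

08:20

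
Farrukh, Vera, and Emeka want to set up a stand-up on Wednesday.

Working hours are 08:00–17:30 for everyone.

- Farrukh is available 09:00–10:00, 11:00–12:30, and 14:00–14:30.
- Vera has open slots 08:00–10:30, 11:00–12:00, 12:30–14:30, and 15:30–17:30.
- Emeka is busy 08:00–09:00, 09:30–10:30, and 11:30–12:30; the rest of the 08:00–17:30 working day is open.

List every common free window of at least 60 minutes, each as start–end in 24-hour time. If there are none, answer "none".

Emeka free within 08:00–17:30: 09:00–09:30, 10:30–11:30, 12:30–17:30.
Farrukh ∩ Vera: 09:00–10:00, 11:00–12:00, 14:00–14:30.
Farrukh ∩ Vera ∩ Emeka: 09:00–09:30, 11:00–11:30, 14:00–14:30.
Windows ≥ 60 min: (none).

none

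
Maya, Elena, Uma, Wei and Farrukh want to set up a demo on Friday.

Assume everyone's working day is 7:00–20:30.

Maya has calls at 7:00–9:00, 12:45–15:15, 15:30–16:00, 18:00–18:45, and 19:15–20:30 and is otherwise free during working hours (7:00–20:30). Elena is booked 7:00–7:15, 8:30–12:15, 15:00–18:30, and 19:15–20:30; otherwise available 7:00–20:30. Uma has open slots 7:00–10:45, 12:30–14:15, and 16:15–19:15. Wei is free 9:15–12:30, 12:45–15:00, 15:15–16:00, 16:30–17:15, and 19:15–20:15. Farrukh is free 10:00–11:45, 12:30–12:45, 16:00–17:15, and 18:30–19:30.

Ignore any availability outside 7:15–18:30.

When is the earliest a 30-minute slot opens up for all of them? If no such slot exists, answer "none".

Maya free within 07:00–20:30: 09:00–12:45, 15:15–15:30, 16:00–18:00, 18:45–19:15.
Elena free within 07:00–20:30: 07:15–08:30, 12:15–15:00, 18:30–19:15.
Maya ∩ Elena: 12:15–12:45, 18:45–19:15.
Maya ∩ Elena ∩ Uma: 12:30–12:45, 18:45–19:15.
Maya ∩ Elena ∩ Uma ∩ Wei: (none).
Maya ∩ Elena ∩ Uma ∩ Wei ∩ Farrukh: (none).
Restricted to 07:15–18:30: (none).
Windows ≥ 30 min: (none).

none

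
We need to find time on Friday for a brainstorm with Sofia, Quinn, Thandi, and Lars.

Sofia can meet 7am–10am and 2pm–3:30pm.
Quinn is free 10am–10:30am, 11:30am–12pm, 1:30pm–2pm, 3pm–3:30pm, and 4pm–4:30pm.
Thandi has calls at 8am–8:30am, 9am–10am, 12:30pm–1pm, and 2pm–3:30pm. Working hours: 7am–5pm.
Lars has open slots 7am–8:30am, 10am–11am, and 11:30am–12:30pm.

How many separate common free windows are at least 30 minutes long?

Thandi free within 07:00–17:00: 07:00–08:00, 08:30–09:00, 10:00–12:30, 13:00–14:00, 15:30–17:00.
Sofia ∩ Quinn: 15:00–15:30.
Sofia ∩ Quinn ∩ Thandi: (none).
Sofia ∩ Quinn ∩ Thandi ∩ Lars: (none).
Windows ≥ 30 min: (none).
That's 0 windows.

0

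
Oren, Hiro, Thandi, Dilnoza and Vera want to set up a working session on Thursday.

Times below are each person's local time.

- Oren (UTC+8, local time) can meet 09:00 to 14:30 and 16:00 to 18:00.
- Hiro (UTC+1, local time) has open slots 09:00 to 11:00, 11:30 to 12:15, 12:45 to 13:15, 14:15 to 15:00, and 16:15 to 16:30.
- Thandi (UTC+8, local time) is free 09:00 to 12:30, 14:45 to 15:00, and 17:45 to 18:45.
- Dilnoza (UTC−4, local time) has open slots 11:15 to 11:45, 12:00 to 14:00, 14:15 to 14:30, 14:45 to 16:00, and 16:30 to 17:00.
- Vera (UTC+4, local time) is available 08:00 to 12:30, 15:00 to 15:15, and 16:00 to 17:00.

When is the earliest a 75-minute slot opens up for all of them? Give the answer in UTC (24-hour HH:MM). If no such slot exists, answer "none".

none

Oren → UTC: 01:00–06:30, 08:00–10:00.
Hiro → UTC: 08:00–10:00, 10:30–11:15, 11:45–12:15, 13:15–14:00, 15:15–15:30.
Thandi → UTC: 01:00–04:30, 06:45–07:00, 09:45–10:45.
Dilnoza → UTC: 15:15–15:45, 16:00–18:00, 18:15–18:30, 18:45–20:00, 20:30–21:00.
Vera → UTC: 04:00–08:30, 11:00–11:15, 12:00–13:00.
Oren ∩ Hiro: 08:00–10:00.
Oren ∩ Hiro ∩ Thandi: 09:45–10:00.
Oren ∩ Hiro ∩ Thandi ∩ Dilnoza: (none).
Oren ∩ Hiro ∩ Thandi ∩ Dilnoza ∩ Vera: (none).
Windows ≥ 75 min: (none).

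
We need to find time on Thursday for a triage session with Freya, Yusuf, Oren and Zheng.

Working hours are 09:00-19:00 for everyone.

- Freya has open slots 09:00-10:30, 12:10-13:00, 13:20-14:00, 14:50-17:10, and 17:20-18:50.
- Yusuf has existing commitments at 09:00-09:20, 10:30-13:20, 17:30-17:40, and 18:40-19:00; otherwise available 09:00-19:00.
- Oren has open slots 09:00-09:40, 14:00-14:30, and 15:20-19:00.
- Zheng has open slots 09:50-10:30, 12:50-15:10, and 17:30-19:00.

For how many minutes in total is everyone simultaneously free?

Yusuf free within 09:00–19:00: 09:20–10:30, 13:20–17:30, 17:40–18:40.
Freya ∩ Yusuf: 09:20–10:30, 13:20–14:00, 14:50–17:10, 17:20–17:30, 17:40–18:40.
Freya ∩ Yusuf ∩ Oren: 09:20–09:40, 15:20–17:10, 17:20–17:30, 17:40–18:40.
Freya ∩ Yusuf ∩ Oren ∩ Zheng: 17:40–18:40.
Total common minutes: 60.

60 minutes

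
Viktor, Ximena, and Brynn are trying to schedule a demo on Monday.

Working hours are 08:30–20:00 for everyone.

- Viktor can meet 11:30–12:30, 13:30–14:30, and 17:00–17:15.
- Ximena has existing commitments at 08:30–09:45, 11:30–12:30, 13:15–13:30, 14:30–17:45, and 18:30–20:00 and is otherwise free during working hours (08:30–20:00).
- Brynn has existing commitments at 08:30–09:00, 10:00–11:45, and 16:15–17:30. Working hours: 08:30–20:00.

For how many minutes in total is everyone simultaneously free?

60 minutes

Ximena free within 08:30–20:00: 09:45–11:30, 12:30–13:15, 13:30–14:30, 17:45–18:30.
Brynn free within 08:30–20:00: 09:00–10:00, 11:45–16:15, 17:30–20:00.
Viktor ∩ Ximena: 13:30–14:30.
Viktor ∩ Ximena ∩ Brynn: 13:30–14:30.
Total common minutes: 60.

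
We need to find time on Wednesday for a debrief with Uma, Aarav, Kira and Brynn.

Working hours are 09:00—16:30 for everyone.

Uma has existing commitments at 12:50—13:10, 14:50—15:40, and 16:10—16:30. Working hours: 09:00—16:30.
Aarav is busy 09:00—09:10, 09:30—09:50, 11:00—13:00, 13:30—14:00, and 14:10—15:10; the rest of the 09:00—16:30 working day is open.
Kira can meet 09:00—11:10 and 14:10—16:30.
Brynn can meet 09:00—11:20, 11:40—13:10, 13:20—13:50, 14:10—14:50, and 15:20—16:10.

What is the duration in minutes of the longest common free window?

Uma free within 09:00–16:30: 09:00–12:50, 13:10–14:50, 15:40–16:10.
Aarav free within 09:00–16:30: 09:10–09:30, 09:50–11:00, 13:00–13:30, 14:00–14:10, 15:10–16:30.
Uma ∩ Aarav: 09:10–09:30, 09:50–11:00, 13:10–13:30, 14:00–14:10, 15:40–16:10.
Uma ∩ Aarav ∩ Kira: 09:10–09:30, 09:50–11:00, 15:40–16:10.
Uma ∩ Aarav ∩ Kira ∩ Brynn: 09:10–09:30, 09:50–11:00, 15:40–16:10.
Common window lengths: 20, 70, 30 min; longest is 70.

70 minutes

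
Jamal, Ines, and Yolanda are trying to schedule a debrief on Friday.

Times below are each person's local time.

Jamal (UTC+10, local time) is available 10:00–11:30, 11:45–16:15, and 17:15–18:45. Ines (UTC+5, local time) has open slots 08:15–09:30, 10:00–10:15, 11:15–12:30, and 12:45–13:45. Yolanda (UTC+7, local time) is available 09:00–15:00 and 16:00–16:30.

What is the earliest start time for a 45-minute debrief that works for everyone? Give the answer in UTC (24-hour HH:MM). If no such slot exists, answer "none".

Jamal → UTC: 00:00–01:30, 01:45–06:15, 07:15–08:45.
Ines → UTC: 03:15–04:30, 05:00–05:15, 06:15–07:30, 07:45–08:45.
Yolanda → UTC: 02:00–08:00, 09:00–09:30.
Jamal ∩ Ines: 03:15–04:30, 05:00–05:15, 07:15–07:30, 07:45–08:45.
Jamal ∩ Ines ∩ Yolanda: 03:15–04:30, 05:00–05:15, 07:15–07:30, 07:45–08:00.
Windows ≥ 45 min: 03:15–04:30.
Earliest such window starts at 03:15.

03:15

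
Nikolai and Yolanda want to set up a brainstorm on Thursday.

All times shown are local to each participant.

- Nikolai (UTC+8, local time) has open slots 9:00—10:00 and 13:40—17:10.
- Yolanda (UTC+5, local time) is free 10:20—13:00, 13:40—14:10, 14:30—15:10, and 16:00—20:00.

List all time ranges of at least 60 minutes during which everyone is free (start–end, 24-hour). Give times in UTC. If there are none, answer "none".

Nikolai → UTC: 01:00–02:00, 05:40–09:10.
Yolanda → UTC: 05:20–08:00, 08:40–09:10, 09:30–10:10, 11:00–15:00.
Nikolai ∩ Yolanda: 05:40–08:00, 08:40–09:10.
Windows ≥ 60 min: 05:40–08:00.

05:40–08:00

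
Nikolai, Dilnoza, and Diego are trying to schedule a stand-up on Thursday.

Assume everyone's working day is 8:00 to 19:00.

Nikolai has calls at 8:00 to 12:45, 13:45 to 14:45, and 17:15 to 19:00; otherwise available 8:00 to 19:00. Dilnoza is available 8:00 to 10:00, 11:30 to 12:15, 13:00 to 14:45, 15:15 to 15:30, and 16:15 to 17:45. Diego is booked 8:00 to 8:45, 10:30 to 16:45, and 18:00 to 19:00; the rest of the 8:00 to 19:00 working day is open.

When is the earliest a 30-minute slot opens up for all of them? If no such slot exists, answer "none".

Nikolai free within 08:00–19:00: 12:45–13:45, 14:45–17:15.
Diego free within 08:00–19:00: 08:45–10:30, 16:45–18:00.
Nikolai ∩ Dilnoza: 13:00–13:45, 15:15–15:30, 16:15–17:15.
Nikolai ∩ Dilnoza ∩ Diego: 16:45–17:15.
Windows ≥ 30 min: 16:45–17:15.
Earliest such window starts at 16:45.

16:45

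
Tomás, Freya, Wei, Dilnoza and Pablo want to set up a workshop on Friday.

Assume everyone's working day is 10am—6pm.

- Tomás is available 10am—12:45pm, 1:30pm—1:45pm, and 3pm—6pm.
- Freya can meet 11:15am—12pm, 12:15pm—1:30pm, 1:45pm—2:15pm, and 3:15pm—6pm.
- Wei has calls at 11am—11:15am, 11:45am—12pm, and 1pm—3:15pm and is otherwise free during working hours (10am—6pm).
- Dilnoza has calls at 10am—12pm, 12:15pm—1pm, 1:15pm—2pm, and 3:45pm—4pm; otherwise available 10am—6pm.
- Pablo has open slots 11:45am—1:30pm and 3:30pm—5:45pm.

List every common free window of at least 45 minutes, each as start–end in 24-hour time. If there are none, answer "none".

16:00–17:45

Wei free within 10:00–18:00: 10:00–11:00, 11:15–11:45, 12:00–13:00, 15:15–18:00.
Dilnoza free within 10:00–18:00: 12:00–12:15, 13:00–13:15, 14:00–15:45, 16:00–18:00.
Tomás ∩ Freya: 11:15–12:00, 12:15–12:45, 15:15–18:00.
Tomás ∩ Freya ∩ Wei: 11:15–11:45, 12:15–12:45, 15:15–18:00.
Tomás ∩ Freya ∩ Wei ∩ Dilnoza: 15:15–15:45, 16:00–18:00.
Tomás ∩ Freya ∩ Wei ∩ Dilnoza ∩ Pablo: 15:30–15:45, 16:00–17:45.
Windows ≥ 45 min: 16:00–17:45.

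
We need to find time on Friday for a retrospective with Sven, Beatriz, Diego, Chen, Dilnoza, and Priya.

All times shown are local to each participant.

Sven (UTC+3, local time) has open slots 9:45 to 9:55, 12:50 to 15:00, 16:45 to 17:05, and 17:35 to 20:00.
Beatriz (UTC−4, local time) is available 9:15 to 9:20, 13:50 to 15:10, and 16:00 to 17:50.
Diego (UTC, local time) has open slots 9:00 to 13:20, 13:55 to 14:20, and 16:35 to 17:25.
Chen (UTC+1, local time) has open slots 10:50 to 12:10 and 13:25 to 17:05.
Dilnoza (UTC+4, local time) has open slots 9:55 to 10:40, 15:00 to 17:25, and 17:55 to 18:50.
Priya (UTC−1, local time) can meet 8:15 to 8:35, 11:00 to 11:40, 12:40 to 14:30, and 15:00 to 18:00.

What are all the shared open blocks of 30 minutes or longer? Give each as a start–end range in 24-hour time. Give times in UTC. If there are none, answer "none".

none

Sven → UTC: 06:45–06:55, 09:50–12:00, 13:45–14:05, 14:35–17:00.
Beatriz → UTC: 13:15–13:20, 17:50–19:10, 20:00–21:50.
Diego → UTC: 09:00–13:20, 13:55–14:20, 16:35–17:25.
Chen → UTC: 09:50–11:10, 12:25–16:05.
Dilnoza → UTC: 05:55–06:40, 11:00–13:25, 13:55–14:50.
Priya → UTC: 09:15–09:35, 12:00–12:40, 13:40–15:30, 16:00–19:00.
Sven ∩ Beatriz: (none).
Sven ∩ Beatriz ∩ Diego: (none).
Sven ∩ Beatriz ∩ Diego ∩ Chen: (none).
Sven ∩ Beatriz ∩ Diego ∩ Chen ∩ Dilnoza: (none).
Sven ∩ Beatriz ∩ Diego ∩ Chen ∩ Dilnoza ∩ Priya: (none).
Windows ≥ 30 min: (none).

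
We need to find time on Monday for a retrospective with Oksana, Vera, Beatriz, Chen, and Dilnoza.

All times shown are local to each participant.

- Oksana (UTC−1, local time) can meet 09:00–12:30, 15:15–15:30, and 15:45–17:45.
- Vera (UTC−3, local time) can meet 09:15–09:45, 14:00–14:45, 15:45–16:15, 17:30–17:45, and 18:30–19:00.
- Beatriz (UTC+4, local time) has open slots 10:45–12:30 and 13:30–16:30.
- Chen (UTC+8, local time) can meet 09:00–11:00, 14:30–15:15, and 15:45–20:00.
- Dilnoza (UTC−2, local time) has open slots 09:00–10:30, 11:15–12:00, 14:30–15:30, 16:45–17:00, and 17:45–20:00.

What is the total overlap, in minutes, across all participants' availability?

Oksana → UTC: 10:00–13:30, 16:15–16:30, 16:45–18:45.
Vera → UTC: 12:15–12:45, 17:00–17:45, 18:45–19:15, 20:30–20:45, 21:30–22:00.
Beatriz → UTC: 06:45–08:30, 09:30–12:30.
Chen → UTC: 01:00–03:00, 06:30–07:15, 07:45–12:00.
Dilnoza → UTC: 11:00–12:30, 13:15–14:00, 16:30–17:30, 18:45–19:00, 19:45–22:00.
Oksana ∩ Vera: 12:15–12:45, 17:00–17:45.
Oksana ∩ Vera ∩ Beatriz: 12:15–12:30.
Oksana ∩ Vera ∩ Beatriz ∩ Chen: (none).
Oksana ∩ Vera ∩ Beatriz ∩ Chen ∩ Dilnoza: (none).
Total common minutes: 0.

0 minutes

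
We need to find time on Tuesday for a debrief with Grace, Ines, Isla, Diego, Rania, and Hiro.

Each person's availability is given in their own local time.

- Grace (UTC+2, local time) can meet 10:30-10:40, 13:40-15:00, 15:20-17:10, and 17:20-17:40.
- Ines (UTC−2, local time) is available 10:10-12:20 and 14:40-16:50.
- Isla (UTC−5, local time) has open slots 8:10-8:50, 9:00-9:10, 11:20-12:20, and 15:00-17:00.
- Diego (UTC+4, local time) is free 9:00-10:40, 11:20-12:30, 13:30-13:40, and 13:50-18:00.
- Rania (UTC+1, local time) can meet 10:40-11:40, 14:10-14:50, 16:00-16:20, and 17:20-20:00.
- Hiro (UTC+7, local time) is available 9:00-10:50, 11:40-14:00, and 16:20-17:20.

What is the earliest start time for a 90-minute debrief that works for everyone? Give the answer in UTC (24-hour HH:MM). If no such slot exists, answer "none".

Grace → UTC: 08:30–08:40, 11:40–13:00, 13:20–15:10, 15:20–15:40.
Ines → UTC: 12:10–14:20, 16:40–18:50.
Isla → UTC: 13:10–13:50, 14:00–14:10, 16:20–17:20, 20:00–22:00.
Diego → UTC: 05:00–06:40, 07:20–08:30, 09:30–09:40, 09:50–14:00.
Rania → UTC: 09:40–10:40, 13:10–13:50, 15:00–15:20, 16:20–19:00.
Hiro → UTC: 02:00–03:50, 04:40–07:00, 09:20–10:20.
Grace ∩ Ines: 12:10–13:00, 13:20–14:20.
Grace ∩ Ines ∩ Isla: 13:20–13:50, 14:00–14:10.
Grace ∩ Ines ∩ Isla ∩ Diego: 13:20–13:50.
Grace ∩ Ines ∩ Isla ∩ Diego ∩ Rania: 13:20–13:50.
Grace ∩ Ines ∩ Isla ∩ Diego ∩ Rania ∩ Hiro: (none).
Windows ≥ 90 min: (none).

none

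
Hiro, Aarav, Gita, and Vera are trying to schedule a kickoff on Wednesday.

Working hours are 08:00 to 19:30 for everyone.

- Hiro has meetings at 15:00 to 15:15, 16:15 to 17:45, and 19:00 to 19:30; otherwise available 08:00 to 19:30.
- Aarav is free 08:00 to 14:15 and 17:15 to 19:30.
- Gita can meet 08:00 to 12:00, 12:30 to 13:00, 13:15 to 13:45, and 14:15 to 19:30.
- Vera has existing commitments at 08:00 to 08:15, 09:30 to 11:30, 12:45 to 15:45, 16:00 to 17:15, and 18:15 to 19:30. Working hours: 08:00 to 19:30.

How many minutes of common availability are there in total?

Hiro free within 08:00–19:30: 08:00–15:00, 15:15–16:15, 17:45–19:00.
Vera free within 08:00–19:30: 08:15–09:30, 11:30–12:45, 15:45–16:00, 17:15–18:15.
Hiro ∩ Aarav: 08:00–14:15, 17:45–19:00.
Hiro ∩ Aarav ∩ Gita: 08:00–12:00, 12:30–13:00, 13:15–13:45, 17:45–19:00.
Hiro ∩ Aarav ∩ Gita ∩ Vera: 08:15–09:30, 11:30–12:00, 12:30–12:45, 17:45–18:15.
Total common minutes: 75 + 30 + 15 + 30 = 150.

150 minutes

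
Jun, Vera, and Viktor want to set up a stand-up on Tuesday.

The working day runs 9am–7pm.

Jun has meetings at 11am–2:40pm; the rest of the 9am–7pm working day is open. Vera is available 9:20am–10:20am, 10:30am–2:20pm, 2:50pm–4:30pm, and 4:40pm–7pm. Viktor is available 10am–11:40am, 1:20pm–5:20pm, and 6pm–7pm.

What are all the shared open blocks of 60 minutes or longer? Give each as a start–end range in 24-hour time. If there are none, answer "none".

14:50–16:30, 18:00–19:00

Jun free within 09:00–19:00: 09:00–11:00, 14:40–19:00.
Jun ∩ Vera: 09:20–10:20, 10:30–11:00, 14:50–16:30, 16:40–19:00.
Jun ∩ Vera ∩ Viktor: 10:00–10:20, 10:30–11:00, 14:50–16:30, 16:40–17:20, 18:00–19:00.
Windows ≥ 60 min: 14:50–16:30, 18:00–19:00.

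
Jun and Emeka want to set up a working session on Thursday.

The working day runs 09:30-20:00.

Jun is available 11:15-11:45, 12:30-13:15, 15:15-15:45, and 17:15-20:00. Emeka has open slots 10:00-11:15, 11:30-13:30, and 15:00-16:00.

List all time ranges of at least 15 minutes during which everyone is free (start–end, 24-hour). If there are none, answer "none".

Jun ∩ Emeka: 11:30–11:45, 12:30–13:15, 15:15–15:45.
Windows ≥ 15 min: 11:30–11:45, 12:30–13:15, 15:15–15:45.

11:30–11:45, 12:30–13:15, 15:15–15:45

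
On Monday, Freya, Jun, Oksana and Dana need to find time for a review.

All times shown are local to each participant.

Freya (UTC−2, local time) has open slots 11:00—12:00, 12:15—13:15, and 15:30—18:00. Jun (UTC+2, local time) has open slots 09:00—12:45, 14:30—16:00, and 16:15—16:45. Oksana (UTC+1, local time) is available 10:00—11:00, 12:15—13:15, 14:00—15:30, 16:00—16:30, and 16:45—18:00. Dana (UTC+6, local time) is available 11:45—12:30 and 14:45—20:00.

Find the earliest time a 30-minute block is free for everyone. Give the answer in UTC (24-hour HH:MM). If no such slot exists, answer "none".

13:00

Freya → UTC: 13:00–14:00, 14:15–15:15, 17:30–20:00.
Jun → UTC: 07:00–10:45, 12:30–14:00, 14:15–14:45.
Oksana → UTC: 09:00–10:00, 11:15–12:15, 13:00–14:30, 15:00–15:30, 15:45–17:00.
Dana → UTC: 05:45–06:30, 08:45–14:00.
Freya ∩ Jun: 13:00–14:00, 14:15–14:45.
Freya ∩ Jun ∩ Oksana: 13:00–14:00, 14:15–14:30.
Freya ∩ Jun ∩ Oksana ∩ Dana: 13:00–14:00.
Windows ≥ 30 min: 13:00–14:00.
Earliest such window starts at 13:00.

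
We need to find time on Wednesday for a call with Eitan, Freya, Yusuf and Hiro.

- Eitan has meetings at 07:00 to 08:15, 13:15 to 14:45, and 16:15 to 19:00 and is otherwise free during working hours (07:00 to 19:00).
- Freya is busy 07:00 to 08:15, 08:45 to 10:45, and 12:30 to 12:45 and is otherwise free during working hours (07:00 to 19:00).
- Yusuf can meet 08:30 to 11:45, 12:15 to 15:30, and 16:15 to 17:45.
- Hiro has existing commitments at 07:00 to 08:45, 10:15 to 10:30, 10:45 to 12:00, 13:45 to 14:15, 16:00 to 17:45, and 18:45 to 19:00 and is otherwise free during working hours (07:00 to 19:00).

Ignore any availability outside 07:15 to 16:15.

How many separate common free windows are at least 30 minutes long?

Eitan free within 07:00–19:00: 08:15–13:15, 14:45–16:15.
Freya free within 07:00–19:00: 08:15–08:45, 10:45–12:30, 12:45–19:00.
Hiro free within 07:00–19:00: 08:45–10:15, 10:30–10:45, 12:00–13:45, 14:15–16:00, 17:45–18:45.
Eitan ∩ Freya: 08:15–08:45, 10:45–12:30, 12:45–13:15, 14:45–16:15.
Eitan ∩ Freya ∩ Yusuf: 08:30–08:45, 10:45–11:45, 12:15–12:30, 12:45–13:15, 14:45–15:30.
Eitan ∩ Freya ∩ Yusuf ∩ Hiro: 12:15–12:30, 12:45–13:15, 14:45–15:30.
Restricted to 07:15–16:15: 12:15–12:30, 12:45–13:15, 14:45–15:30.
Windows ≥ 30 min: 12:45–13:15, 14:45–15:30.
That's 2 windows.

2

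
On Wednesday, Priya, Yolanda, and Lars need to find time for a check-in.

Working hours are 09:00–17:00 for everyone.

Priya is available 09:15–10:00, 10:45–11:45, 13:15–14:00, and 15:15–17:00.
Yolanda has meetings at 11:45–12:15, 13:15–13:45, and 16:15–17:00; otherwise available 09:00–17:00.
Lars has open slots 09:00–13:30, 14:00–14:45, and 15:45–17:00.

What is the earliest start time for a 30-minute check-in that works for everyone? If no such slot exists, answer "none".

09:15

Yolanda free within 09:00–17:00: 09:00–11:45, 12:15–13:15, 13:45–16:15.
Priya ∩ Yolanda: 09:15–10:00, 10:45–11:45, 13:45–14:00, 15:15–16:15.
Priya ∩ Yolanda ∩ Lars: 09:15–10:00, 10:45–11:45, 15:45–16:15.
Windows ≥ 30 min: 09:15–10:00, 10:45–11:45, 15:45–16:15.
Earliest such window starts at 09:15.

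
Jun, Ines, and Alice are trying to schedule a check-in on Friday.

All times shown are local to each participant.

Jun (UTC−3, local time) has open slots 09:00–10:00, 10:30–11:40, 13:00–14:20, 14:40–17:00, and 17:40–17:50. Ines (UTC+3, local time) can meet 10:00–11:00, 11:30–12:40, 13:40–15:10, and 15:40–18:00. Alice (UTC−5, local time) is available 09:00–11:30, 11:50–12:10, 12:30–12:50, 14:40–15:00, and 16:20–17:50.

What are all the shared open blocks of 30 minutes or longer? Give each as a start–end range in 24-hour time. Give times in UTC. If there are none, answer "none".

Jun → UTC: 12:00–13:00, 13:30–14:40, 16:00–17:20, 17:40–20:00, 20:40–20:50.
Ines → UTC: 07:00–08:00, 08:30–09:40, 10:40–12:10, 12:40–15:00.
Alice → UTC: 14:00–16:30, 16:50–17:10, 17:30–17:50, 19:40–20:00, 21:20–22:50.
Jun ∩ Ines: 12:00–12:10, 12:40–13:00, 13:30–14:40.
Jun ∩ Ines ∩ Alice: 14:00–14:40.
Windows ≥ 30 min: 14:00–14:40.

14:00–14:40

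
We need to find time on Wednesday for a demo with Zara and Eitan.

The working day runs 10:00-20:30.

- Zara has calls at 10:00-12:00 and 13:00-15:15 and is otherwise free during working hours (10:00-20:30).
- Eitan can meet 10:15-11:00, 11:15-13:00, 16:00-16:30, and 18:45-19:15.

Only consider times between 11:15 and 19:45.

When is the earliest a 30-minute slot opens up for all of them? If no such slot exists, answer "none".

12:00

Zara free within 10:00–20:30: 12:00–13:00, 15:15–20:30.
Zara ∩ Eitan: 12:00–13:00, 16:00–16:30, 18:45–19:15.
Restricted to 11:15–19:45: 12:00–13:00, 16:00–16:30, 18:45–19:15.
Windows ≥ 30 min: 12:00–13:00, 16:00–16:30, 18:45–19:15.
Earliest such window starts at 12:00.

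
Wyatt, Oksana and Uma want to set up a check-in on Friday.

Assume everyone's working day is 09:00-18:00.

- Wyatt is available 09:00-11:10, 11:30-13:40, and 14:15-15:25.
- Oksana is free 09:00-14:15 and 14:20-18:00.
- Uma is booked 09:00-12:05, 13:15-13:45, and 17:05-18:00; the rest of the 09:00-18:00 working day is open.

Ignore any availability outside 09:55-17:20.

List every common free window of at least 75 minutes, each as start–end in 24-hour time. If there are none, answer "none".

Uma free within 09:00–18:00: 12:05–13:15, 13:45–17:05.
Wyatt ∩ Oksana: 09:00–11:10, 11:30–13:40, 14:20–15:25.
Wyatt ∩ Oksana ∩ Uma: 12:05–13:15, 14:20–15:25.
Restricted to 09:55–17:20: 12:05–13:15, 14:20–15:25.
Windows ≥ 75 min: (none).

none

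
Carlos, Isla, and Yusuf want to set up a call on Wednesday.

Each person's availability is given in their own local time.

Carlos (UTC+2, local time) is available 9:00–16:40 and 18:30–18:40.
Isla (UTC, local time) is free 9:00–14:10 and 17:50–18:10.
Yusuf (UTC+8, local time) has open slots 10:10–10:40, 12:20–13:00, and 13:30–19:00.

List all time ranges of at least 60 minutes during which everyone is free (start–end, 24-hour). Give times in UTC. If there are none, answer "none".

Carlos → UTC: 07:00–14:40, 16:30–16:40.
Isla → UTC: 09:00–14:10, 17:50–18:10.
Yusuf → UTC: 02:10–02:40, 04:20–05:00, 05:30–11:00.
Carlos ∩ Isla: 09:00–14:10.
Carlos ∩ Isla ∩ Yusuf: 09:00–11:00.
Windows ≥ 60 min: 09:00–11:00.

09:00–11:00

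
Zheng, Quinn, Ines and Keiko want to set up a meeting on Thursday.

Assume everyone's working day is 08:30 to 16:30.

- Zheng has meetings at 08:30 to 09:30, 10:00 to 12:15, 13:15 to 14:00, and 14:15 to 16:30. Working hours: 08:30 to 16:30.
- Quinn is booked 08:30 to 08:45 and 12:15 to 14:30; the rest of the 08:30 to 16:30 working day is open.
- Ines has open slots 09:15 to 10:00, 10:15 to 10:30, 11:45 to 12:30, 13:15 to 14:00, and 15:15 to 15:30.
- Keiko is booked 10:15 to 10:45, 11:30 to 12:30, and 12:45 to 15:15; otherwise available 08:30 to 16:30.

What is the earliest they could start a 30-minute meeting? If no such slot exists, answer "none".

Zheng free within 08:30–16:30: 09:30–10:00, 12:15–13:15, 14:00–14:15.
Quinn free within 08:30–16:30: 08:45–12:15, 14:30–16:30.
Keiko free within 08:30–16:30: 08:30–10:15, 10:45–11:30, 12:30–12:45, 15:15–16:30.
Zheng ∩ Quinn: 09:30–10:00.
Zheng ∩ Quinn ∩ Ines: 09:30–10:00.
Zheng ∩ Quinn ∩ Ines ∩ Keiko: 09:30–10:00.
Windows ≥ 30 min: 09:30–10:00.
Earliest such window starts at 09:30.

09:30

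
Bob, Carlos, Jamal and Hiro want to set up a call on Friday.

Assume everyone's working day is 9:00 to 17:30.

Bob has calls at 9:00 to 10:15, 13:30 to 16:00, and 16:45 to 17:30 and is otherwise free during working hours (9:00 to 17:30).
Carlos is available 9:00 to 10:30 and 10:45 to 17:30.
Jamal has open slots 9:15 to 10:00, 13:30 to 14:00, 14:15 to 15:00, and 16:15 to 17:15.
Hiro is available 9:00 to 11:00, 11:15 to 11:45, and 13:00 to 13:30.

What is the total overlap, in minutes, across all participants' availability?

Bob free within 09:00–17:30: 10:15–13:30, 16:00–16:45.
Bob ∩ Carlos: 10:15–10:30, 10:45–13:30, 16:00–16:45.
Bob ∩ Carlos ∩ Jamal: 16:15–16:45.
Bob ∩ Carlos ∩ Jamal ∩ Hiro: (none).
Total common minutes: 0.

0 minutes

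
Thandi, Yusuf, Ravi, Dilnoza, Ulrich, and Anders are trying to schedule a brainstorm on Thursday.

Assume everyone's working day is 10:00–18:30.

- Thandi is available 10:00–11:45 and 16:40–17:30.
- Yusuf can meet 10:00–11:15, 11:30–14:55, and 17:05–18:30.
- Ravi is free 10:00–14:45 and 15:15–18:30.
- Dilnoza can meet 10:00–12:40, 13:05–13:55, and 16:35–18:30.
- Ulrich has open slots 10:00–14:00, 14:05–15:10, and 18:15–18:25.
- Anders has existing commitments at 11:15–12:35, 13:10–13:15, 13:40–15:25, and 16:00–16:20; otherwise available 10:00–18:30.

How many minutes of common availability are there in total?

75 minutes

Anders free within 10:00–18:30: 10:00–11:15, 12:35–13:10, 13:15–13:40, 15:25–16:00, 16:20–18:30.
Thandi ∩ Yusuf: 10:00–11:15, 11:30–11:45, 17:05–17:30.
Thandi ∩ Yusuf ∩ Ravi: 10:00–11:15, 11:30–11:45, 17:05–17:30.
Thandi ∩ Yusuf ∩ Ravi ∩ Dilnoza: 10:00–11:15, 11:30–11:45, 17:05–17:30.
Thandi ∩ Yusuf ∩ Ravi ∩ Dilnoza ∩ Ulrich: 10:00–11:15, 11:30–11:45.
Thandi ∩ Yusuf ∩ Ravi ∩ Dilnoza ∩ Ulrich ∩ Anders: 10:00–11:15.
Total common minutes: 75.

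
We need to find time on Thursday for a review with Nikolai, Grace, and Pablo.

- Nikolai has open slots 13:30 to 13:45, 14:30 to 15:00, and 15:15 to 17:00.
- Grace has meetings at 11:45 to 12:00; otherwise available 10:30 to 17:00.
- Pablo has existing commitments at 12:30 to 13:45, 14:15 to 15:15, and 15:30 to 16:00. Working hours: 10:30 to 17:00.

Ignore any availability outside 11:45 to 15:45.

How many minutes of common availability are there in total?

Grace free within 10:30–17:00: 10:30–11:45, 12:00–17:00.
Pablo free within 10:30–17:00: 10:30–12:30, 13:45–14:15, 15:15–15:30, 16:00–17:00.
Nikolai ∩ Grace: 13:30–13:45, 14:30–15:00, 15:15–17:00.
Nikolai ∩ Grace ∩ Pablo: 15:15–15:30, 16:00–17:00.
Restricted to 11:45–15:45: 15:15–15:30.
Total common minutes: 15.

15 minutes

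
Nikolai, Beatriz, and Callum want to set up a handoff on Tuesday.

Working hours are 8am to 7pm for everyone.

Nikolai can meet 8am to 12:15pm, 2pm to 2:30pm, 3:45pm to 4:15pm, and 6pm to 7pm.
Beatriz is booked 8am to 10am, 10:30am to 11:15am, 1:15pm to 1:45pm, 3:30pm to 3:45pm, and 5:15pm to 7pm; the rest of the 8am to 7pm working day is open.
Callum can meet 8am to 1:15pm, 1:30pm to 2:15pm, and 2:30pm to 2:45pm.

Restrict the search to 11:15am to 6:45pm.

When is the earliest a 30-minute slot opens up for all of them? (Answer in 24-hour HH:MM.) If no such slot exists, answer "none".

Beatriz free within 08:00–19:00: 10:00–10:30, 11:15–13:15, 13:45–15:30, 15:45–17:15.
Nikolai ∩ Beatriz: 10:00–10:30, 11:15–12:15, 14:00–14:30, 15:45–16:15.
Nikolai ∩ Beatriz ∩ Callum: 10:00–10:30, 11:15–12:15, 14:00–14:15.
Restricted to 11:15–18:45: 11:15–12:15, 14:00–14:15.
Windows ≥ 30 min: 11:15–12:15.
Earliest such window starts at 11:15.

11:15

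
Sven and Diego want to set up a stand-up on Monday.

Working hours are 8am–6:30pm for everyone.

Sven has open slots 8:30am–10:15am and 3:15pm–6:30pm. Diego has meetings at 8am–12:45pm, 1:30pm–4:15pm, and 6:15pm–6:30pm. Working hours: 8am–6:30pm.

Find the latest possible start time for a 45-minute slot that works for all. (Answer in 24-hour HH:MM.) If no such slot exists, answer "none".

17:30

Diego free within 08:00–18:30: 12:45–13:30, 16:15–18:15.
Sven ∩ Diego: 16:15–18:15.
Windows ≥ 45 min: 16:15–18:15.
Latest start in the last window 16:15–18:15 is 18:15 − 45 min = 17:30.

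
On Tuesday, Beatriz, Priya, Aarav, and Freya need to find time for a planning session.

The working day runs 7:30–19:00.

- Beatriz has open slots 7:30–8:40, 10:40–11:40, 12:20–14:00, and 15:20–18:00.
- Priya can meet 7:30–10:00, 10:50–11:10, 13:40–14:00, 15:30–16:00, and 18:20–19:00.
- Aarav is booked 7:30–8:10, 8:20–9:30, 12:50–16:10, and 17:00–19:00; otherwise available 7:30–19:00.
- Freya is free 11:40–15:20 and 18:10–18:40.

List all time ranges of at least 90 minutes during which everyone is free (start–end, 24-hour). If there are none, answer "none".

Aarav free within 07:30–19:00: 08:10–08:20, 09:30–12:50, 16:10–17:00.
Beatriz ∩ Priya: 07:30–08:40, 10:50–11:10, 13:40–14:00, 15:30–16:00.
Beatriz ∩ Priya ∩ Aarav: 08:10–08:20, 10:50–11:10.
Beatriz ∩ Priya ∩ Aarav ∩ Freya: (none).
Windows ≥ 90 min: (none).

none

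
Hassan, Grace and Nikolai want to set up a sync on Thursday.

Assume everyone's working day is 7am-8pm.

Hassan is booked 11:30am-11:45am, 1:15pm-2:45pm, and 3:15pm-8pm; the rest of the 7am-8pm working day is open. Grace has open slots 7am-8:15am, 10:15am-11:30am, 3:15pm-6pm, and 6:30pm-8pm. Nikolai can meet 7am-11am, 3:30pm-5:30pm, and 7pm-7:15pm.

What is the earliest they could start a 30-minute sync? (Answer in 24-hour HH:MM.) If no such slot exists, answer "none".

07:00

Hassan free within 07:00–20:00: 07:00–11:30, 11:45–13:15, 14:45–15:15.
Hassan ∩ Grace: 07:00–08:15, 10:15–11:30.
Hassan ∩ Grace ∩ Nikolai: 07:00–08:15, 10:15–11:00.
Windows ≥ 30 min: 07:00–08:15, 10:15–11:00.
Earliest such window starts at 07:00.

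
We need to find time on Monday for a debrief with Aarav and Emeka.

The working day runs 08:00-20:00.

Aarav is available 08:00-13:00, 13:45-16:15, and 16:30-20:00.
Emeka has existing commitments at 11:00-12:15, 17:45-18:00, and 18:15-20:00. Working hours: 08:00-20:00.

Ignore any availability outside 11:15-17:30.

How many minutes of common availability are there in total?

Emeka free within 08:00–20:00: 08:00–11:00, 12:15–17:45, 18:00–18:15.
Aarav ∩ Emeka: 08:00–11:00, 12:15–13:00, 13:45–16:15, 16:30–17:45, 18:00–18:15.
Restricted to 11:15–17:30: 12:15–13:00, 13:45–16:15, 16:30–17:30.
Total common minutes: 45 + 150 + 60 = 255.

255 minutes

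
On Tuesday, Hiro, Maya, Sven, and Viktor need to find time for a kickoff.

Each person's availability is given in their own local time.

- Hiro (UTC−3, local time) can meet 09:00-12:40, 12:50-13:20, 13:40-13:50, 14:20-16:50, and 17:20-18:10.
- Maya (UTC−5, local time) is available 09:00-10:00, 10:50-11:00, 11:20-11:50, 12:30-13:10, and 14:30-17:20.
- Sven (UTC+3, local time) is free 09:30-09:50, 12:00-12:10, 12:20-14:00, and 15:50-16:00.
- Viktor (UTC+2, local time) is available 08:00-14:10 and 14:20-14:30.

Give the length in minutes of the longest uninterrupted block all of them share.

0 minutes

Hiro → UTC: 12:00–15:40, 15:50–16:20, 16:40–16:50, 17:20–19:50, 20:20–21:10.
Maya → UTC: 14:00–15:00, 15:50–16:00, 16:20–16:50, 17:30–18:10, 19:30–22:20.
Sven → UTC: 06:30–06:50, 09:00–09:10, 09:20–11:00, 12:50–13:00.
Viktor → UTC: 06:00–12:10, 12:20–12:30.
Hiro ∩ Maya: 14:00–15:00, 15:50–16:00, 16:40–16:50, 17:30–18:10, 19:30–19:50, 20:20–21:10.
Hiro ∩ Maya ∩ Sven: (none).
Hiro ∩ Maya ∩ Sven ∩ Viktor: (none).
No common window.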